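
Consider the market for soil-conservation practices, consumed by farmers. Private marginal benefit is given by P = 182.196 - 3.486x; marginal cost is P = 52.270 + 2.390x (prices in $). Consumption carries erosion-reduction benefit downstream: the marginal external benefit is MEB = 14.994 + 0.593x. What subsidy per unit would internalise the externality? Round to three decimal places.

subsidy = $31.261 per unit

Social marginal benefit = demand + MEB = 197.190 - 2.893x.
Set SMB = MC: 197.190 - 2.893x = 52.270 + 2.390x → x* = 27.4314.
The Pigouvian subsidy equals MEB at x*: 14.994 + 0.593×27.4314 = 31.2608.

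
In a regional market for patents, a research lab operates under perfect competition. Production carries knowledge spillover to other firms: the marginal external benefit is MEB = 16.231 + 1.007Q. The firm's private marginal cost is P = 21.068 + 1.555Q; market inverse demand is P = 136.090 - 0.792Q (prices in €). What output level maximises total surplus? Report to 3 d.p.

Social marginal cost = private MC − MEB = 4.837 + 0.548Q.
Set SMC = demand: 4.837 + 0.548Q = 136.090 - 0.792Q → Q* = 97.9500.

Q* = 97.950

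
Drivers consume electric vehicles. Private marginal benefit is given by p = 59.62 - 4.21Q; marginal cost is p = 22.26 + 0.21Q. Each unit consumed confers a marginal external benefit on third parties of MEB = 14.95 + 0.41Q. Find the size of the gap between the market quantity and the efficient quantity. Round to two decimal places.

Market equilibrium (private): 22.26 + 0.21Q = 59.62 - 4.21Q → Q_m = 8.4525.
Social marginal benefit = demand + MEB = 74.57 - 3.80Q.
Set SMB = MC: 74.57 - 3.80Q = 22.26 + 0.21Q → Q* = 13.0449.
Gap = |8.4525 − 13.0449| = 4.5924.

4.59 units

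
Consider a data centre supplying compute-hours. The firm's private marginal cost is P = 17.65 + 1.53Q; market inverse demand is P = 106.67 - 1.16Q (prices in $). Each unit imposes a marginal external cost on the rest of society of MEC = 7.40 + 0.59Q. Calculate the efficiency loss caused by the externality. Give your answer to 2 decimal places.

DWL = $110.51

Market equilibrium (private): 17.65 + 1.53Q = 106.67 - 1.16Q → Q_m = 33.0929.
Social marginal cost = private MC + MEC = 25.05 + 2.12Q.
Set SMC = demand: 25.05 + 2.12Q = 106.67 - 1.16Q → Q* = 24.8841.
Height of the DWL triangle at Q_m is SMC(Q_m) − demand(Q_m) = MEC(Q_m) = 26.9248.
DWL = ½ × 8.2088 × 26.9248 = 110.5101.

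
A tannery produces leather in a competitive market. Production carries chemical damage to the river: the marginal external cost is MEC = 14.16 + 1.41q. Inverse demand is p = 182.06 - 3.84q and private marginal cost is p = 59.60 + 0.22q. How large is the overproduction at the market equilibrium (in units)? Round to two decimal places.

10.36 units

Market equilibrium (private): 59.60 + 0.22q = 182.06 - 3.84q → q_m = 30.1626.
Social marginal cost = private MC + MEC = 73.76 + 1.63q.
Set SMC = demand: 73.76 + 1.63q = 182.06 - 3.84q → q* = 19.7989.
Gap = |30.1626 − 19.7989| = 10.3637.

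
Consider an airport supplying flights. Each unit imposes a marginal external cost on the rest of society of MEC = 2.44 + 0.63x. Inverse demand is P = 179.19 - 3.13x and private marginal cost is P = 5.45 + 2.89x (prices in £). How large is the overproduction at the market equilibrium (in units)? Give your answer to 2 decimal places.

Market equilibrium (private): 5.45 + 2.89x = 179.19 - 3.13x → x_m = 28.8605.
Social marginal cost = private MC + MEC = 7.89 + 3.52x.
Set SMC = demand: 7.89 + 3.52x = 179.19 - 3.13x → x* = 25.7594.
Gap = |28.8605 − 25.7594| = 3.1011.

3.10 units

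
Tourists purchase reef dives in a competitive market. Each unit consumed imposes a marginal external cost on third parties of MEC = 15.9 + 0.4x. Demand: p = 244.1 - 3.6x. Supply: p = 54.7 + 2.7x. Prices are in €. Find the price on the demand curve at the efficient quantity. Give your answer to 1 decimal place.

P = €150.9

Social marginal benefit = demand − MEC = 228.2 - 4.0x.
Set SMB = MC: 228.2 - 4.0x = 54.7 + 2.7x → x* = 25.8955.
Consumer price on the demand curve at x*: 244.1 − 3.6×25.8955 = 150.8762.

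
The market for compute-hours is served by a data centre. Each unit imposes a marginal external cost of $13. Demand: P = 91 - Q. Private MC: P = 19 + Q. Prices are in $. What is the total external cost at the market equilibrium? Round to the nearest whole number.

Market equilibrium (private): 19 + Q = 91 - Q → Q_m = 36.0000.
Total external cost = MEC × Q_m = 13 × 36.0000 = 468.0000.

$468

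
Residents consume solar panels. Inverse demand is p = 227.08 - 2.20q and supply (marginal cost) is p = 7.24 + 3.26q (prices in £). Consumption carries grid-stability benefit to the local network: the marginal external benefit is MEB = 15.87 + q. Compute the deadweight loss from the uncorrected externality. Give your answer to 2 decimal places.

DWL = £353.25

Market equilibrium (private): 7.24 + 3.26q = 227.08 - 2.20q → q_m = 40.2637.
Social marginal benefit = demand + MEB = 242.95 - 1.20q.
Set SMB = MC: 242.95 - 1.20q = 7.24 + 3.26q → q* = 52.8498.
The loss is the area between SMB and MC from q* to q_m; with linear curves that's a triangle of height MEB(q_m).
DWL = ½ × 12.5861 × 56.1337 = 353.2522.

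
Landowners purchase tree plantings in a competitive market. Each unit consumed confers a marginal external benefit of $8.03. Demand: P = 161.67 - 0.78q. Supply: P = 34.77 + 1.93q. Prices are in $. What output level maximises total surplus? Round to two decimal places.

Social marginal benefit = demand + MEB = 169.70 - 0.78q.
Set SMB = MC: 169.70 - 0.78q = 34.77 + 1.93q → q* = 49.7897.

q* = 49.79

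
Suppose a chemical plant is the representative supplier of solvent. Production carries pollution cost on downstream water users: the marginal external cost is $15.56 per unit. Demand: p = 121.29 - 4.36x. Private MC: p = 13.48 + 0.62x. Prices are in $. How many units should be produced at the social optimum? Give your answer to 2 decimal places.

Social marginal cost = private MC + MEC = 29.04 + 0.62x.
Set SMC = demand: 29.04 + 0.62x = 121.29 - 4.36x → x* = 18.5241.

x* = 18.52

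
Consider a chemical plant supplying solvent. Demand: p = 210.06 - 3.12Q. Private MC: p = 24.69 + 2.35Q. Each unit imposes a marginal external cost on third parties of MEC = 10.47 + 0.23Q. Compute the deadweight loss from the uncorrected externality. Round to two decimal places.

Market equilibrium (private): 24.69 + 2.35Q = 210.06 - 3.12Q → Q_m = 33.8885.
Social marginal cost = private MC + MEC = 35.16 + 2.58Q.
Set SMC = demand: 35.16 + 2.58Q = 210.06 - 3.12Q → Q* = 30.6842.
Height of the DWL triangle at Q_m is SMC(Q_m) − demand(Q_m) = MEC(Q_m) = 18.2644.
DWL = ½ × 3.2043 × 18.2644 = 29.2623.

DWL = 29.26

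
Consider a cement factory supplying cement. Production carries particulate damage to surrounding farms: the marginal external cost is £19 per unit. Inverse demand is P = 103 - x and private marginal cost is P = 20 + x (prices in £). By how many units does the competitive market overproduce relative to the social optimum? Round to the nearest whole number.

Market equilibrium (private): 20 + x = 103 - x → x_m = 41.5000.
Social marginal cost = private MC + MEC = 39 + x.
Set SMC = demand: 39 + x = 103 - x → x* = 32.0000.
Gap = |41.5000 − 32.0000| = 9.5000.

10 units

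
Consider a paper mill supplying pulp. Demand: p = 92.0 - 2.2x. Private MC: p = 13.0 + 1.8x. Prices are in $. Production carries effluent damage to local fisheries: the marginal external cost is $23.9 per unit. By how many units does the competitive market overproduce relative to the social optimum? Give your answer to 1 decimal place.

Market equilibrium (private): 13.0 + 1.8x = 92.0 - 2.2x → x_m = 19.7500.
Social marginal cost = private MC + MEC = 36.9 + 1.8x.
Set SMC = demand: 36.9 + 1.8x = 92.0 - 2.2x → x* = 13.7750.
Gap = |19.7500 − 13.7750| = 5.9750.

6.0 units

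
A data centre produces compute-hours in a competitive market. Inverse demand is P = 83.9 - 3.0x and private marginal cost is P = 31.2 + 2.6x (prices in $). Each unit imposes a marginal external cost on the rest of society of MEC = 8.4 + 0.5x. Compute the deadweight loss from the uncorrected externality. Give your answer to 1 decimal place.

DWL = $14.1

Market equilibrium (private): 31.2 + 2.6x = 83.9 - 3.0x → x_m = 9.4107.
Social marginal cost = private MC + MEC = 39.6 + 3.1x.
Set SMC = demand: 39.6 + 3.1x = 83.9 - 3.0x → x* = 7.2623.
Between x* and x_m the wedge SMC − demand runs linearly from 0 to MEC(x_m), so the loss is a triangle.
DWL = ½ × 2.1484 × 13.1054 = 14.0778.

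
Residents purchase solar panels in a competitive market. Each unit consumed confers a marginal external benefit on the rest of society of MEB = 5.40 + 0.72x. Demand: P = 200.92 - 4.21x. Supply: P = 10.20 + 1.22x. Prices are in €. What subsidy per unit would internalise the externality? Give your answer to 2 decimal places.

subsidy = €35.38 per unit

Social marginal benefit = demand + MEB = 206.32 - 3.49x.
Set SMB = MC: 206.32 - 3.49x = 10.20 + 1.22x → x* = 41.6391.
The Pigouvian subsidy equals MEB at x*: 5.40 + 0.72×41.6391 = 35.3802.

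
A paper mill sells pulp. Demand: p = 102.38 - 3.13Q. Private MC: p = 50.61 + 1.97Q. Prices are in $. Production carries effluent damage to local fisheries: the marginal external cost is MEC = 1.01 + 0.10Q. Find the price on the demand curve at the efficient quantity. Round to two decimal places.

Social marginal cost = private MC + MEC = 51.62 + 2.07Q.
Set SMC = demand: 51.62 + 2.07Q = 102.38 - 3.13Q → Q* = 9.7615.
Consumer price on the demand curve at Q*: 102.38 − 3.13×9.7615 = 71.8265.

P = $71.83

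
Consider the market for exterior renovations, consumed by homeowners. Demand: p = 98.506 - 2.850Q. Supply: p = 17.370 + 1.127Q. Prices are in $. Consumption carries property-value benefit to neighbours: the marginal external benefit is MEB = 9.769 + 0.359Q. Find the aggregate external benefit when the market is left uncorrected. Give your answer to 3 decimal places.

Market equilibrium (private): 17.370 + 1.127Q = 98.506 - 2.850Q → Q_m = 20.4013.
Total external benefit = ∫₀^{Q_m} (9.769 + 0.359Q) dQ = 9.769×20.4013 + ½×0.359×20.4013² = 274.0105.

$274.011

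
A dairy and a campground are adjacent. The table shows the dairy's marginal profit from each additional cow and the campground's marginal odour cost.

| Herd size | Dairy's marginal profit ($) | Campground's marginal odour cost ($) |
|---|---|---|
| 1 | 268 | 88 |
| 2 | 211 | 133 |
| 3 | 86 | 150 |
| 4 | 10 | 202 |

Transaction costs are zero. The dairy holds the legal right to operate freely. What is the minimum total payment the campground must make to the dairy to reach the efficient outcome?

$96

Left alone the dairy would choose level 4 (marginal profit stays positive).
Efficient level: k* = 2 (marginal profit ≥ marginal odour cost through 2).
The campground must at least cover the dairy's forgone profit from cutting 4→2: 86 + 10 = 96.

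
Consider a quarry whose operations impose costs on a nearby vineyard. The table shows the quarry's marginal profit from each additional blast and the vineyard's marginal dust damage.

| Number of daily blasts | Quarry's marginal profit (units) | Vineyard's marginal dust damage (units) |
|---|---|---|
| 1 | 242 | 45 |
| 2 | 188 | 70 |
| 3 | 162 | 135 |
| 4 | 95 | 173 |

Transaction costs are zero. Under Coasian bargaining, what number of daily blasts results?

3

Bargaining reaches the level where marginal profit last exceeds marginal dust damage.
That holds through level 3 (162 ≥ 135) but not at 4 (95 < 173).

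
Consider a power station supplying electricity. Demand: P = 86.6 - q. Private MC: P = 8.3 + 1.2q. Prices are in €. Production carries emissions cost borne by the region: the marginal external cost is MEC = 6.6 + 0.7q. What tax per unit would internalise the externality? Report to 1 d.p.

Social marginal cost = private MC + MEC = 14.9 + 1.9q.
Set SMC = demand: 14.9 + 1.9q = 86.6 - q → q* = 24.7241.
The Pigouvian tax equals MEC at q*: 6.6 + 0.7×24.7241 = 23.9069.

tax = €23.9 per unit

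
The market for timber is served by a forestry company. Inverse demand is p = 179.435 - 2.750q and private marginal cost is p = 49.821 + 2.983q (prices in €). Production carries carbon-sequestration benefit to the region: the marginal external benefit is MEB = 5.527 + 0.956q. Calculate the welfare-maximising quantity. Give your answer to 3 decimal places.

Social marginal cost = private MC − MEB = 44.294 + 2.027q.
Set SMC = demand: 44.294 + 2.027q = 179.435 - 2.750q → q* = 28.2899.

q* = 28.290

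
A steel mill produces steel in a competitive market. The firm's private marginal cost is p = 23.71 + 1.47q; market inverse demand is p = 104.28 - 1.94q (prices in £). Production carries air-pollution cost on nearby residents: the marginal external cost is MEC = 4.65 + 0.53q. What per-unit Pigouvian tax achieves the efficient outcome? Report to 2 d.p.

Social marginal cost = private MC + MEC = 28.36 + 2.00q.
Set SMC = demand: 28.36 + 2.00q = 104.28 - 1.94q → q* = 19.2690.
The Pigouvian tax equals MEC at q*: 4.65 + 0.53×19.2690 = 14.8626.

tax = £14.86 per unit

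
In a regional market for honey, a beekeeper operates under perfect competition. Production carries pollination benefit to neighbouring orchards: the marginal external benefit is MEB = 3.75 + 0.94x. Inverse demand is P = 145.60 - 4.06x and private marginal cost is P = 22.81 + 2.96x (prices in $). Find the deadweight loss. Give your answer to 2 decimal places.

Market equilibrium (private): 22.81 + 2.96x = 145.60 - 4.06x → x_m = 17.4915.
Social marginal cost = private MC − MEB = 19.06 + 2.02x.
Set SMC = demand: 19.06 + 2.02x = 145.60 - 4.06x → x* = 20.8125.
Between x* and x_m the wedge demand − SMC runs linearly from 0 to MEB(x_m), so the loss is a triangle.
DWL = ½ × 3.3210 × 20.1920 = 33.5288.

DWL = $33.53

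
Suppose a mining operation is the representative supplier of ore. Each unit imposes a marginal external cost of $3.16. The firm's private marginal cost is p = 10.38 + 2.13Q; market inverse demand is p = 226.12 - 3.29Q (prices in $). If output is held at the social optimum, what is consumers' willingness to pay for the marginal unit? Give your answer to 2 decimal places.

Social marginal cost = private MC + MEC = 13.54 + 2.13Q.
Set SMC = demand: 13.54 + 2.13Q = 226.12 - 3.29Q → Q* = 39.2214.
Consumer price on the demand curve at Q*: 226.12 − 3.29×39.2214 = 97.0816.

P = $97.08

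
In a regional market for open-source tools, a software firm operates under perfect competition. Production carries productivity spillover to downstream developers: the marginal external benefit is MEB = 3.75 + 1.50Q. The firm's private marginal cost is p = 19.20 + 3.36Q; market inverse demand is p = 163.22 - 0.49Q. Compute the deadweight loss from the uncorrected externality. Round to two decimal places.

DWL = 762.43

Market equilibrium (private): 19.20 + 3.36Q = 163.22 - 0.49Q → Q_m = 37.4078.
Social marginal cost = private MC − MEB = 15.45 + 1.86Q.
Set SMC = demand: 15.45 + 1.86Q = 163.22 - 0.49Q → Q* = 62.8809.
The welfare-loss triangle has base |Q_m − Q*| and height MEB(Q_m) (the vertical gap between SMC and demand is zero at Q* and MEB at Q_m).
DWL = ½ × 25.4731 × 59.8617 = 762.4315.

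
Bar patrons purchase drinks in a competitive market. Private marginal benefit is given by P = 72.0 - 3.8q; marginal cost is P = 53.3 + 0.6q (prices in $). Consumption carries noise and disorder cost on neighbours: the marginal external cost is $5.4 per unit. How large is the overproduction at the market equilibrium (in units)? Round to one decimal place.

1.2 units

Market equilibrium (private): 53.3 + 0.6q = 72.0 - 3.8q → q_m = 4.2500.
Social marginal benefit = demand − MEC = 66.6 - 3.8q.
Set SMB = MC: 66.6 - 3.8q = 53.3 + 0.6q → q* = 3.0227.
Gap = |4.2500 − 3.0227| = 1.2273.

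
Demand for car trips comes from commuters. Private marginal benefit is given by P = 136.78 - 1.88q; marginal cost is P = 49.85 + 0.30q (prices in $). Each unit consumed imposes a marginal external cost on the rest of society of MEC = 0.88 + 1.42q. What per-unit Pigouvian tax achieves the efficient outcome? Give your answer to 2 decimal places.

Social marginal benefit = demand − MEC = 135.90 - 3.30q.
Set SMB = MC: 135.90 - 3.30q = 49.85 + 0.30q → q* = 23.9028.
The Pigouvian tax equals MEC at q*: 0.88 + 1.42×23.9028 = 34.8220.

tax = $34.82 per unit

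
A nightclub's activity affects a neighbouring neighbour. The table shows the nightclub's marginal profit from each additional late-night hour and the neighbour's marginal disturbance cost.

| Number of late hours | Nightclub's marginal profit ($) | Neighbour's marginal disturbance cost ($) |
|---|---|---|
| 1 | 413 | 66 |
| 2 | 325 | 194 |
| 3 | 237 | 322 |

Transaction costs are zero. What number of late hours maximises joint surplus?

Bargaining reaches the level where marginal profit last exceeds marginal disturbance cost.
That holds through level 2 (325 ≥ 194) but not at 3 (237 < 322).

2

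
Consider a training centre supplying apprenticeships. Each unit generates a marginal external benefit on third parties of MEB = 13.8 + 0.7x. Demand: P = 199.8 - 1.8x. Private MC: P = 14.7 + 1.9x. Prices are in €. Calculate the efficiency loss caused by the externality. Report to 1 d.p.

Market equilibrium (private): 14.7 + 1.9x = 199.8 - 1.8x → x_m = 50.0270.
Social marginal cost = private MC − MEB = 0.9 + 1.2x.
Set SMC = demand: 0.9 + 1.2x = 199.8 - 1.8x → x* = 66.3000.
Between x* and x_m the wedge demand − SMC runs linearly from 0 to MEB(x_m), so the loss is a triangle.
DWL = ½ × 16.2730 × 48.8189 = 397.2150.

DWL = €397.2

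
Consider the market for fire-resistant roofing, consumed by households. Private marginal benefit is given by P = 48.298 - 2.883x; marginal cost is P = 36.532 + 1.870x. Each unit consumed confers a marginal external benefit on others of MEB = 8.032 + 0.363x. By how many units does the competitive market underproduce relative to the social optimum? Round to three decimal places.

Market equilibrium (private): 36.532 + 1.870x = 48.298 - 2.883x → x_m = 2.4755.
Social marginal benefit = demand + MEB = 56.330 - 2.520x.
Set SMB = MC: 56.330 - 2.520x = 36.532 + 1.870x → x* = 4.5098.
Gap = |2.4755 − 4.5098| = 2.0343.

2.034 units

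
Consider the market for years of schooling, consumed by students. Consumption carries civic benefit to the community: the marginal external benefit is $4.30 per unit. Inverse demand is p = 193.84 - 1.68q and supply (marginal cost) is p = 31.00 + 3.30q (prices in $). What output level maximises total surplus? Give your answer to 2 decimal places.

Social marginal benefit = demand + MEB = 198.14 - 1.68q.
Set SMB = MC: 198.14 - 1.68q = 31.00 + 3.30q → q* = 33.5622.

q* = 33.56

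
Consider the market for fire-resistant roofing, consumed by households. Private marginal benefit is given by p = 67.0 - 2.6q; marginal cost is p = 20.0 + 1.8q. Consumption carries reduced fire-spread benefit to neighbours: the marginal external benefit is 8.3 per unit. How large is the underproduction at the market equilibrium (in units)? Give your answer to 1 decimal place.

1.9 units

Market equilibrium (private): 20.0 + 1.8q = 67.0 - 2.6q → q_m = 10.6818.
Social marginal benefit = demand + MEB = 75.3 - 2.6q.
Set SMB = MC: 75.3 - 2.6q = 20.0 + 1.8q → q* = 12.5682.
Gap = |10.6818 − 12.5682| = 1.8864.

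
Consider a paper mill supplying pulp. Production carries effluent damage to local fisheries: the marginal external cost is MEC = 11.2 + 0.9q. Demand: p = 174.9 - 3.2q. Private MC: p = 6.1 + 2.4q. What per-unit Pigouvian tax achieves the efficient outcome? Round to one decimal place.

tax = 33.0 per unit

Social marginal cost = private MC + MEC = 17.3 + 3.3q.
Set SMC = demand: 17.3 + 3.3q = 174.9 - 3.2q → q* = 24.2462.
The Pigouvian tax equals MEC at q*: 11.2 + 0.9×24.2462 = 33.0216.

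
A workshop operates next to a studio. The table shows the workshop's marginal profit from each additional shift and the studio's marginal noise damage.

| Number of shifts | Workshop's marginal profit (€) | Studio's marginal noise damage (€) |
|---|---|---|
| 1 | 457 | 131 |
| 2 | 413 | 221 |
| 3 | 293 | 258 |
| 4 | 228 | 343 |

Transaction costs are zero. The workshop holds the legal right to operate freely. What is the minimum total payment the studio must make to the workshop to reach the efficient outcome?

€228

Left alone the workshop would choose level 4 (marginal profit stays positive).
Efficient level: k* = 3 (marginal profit ≥ marginal noise damage through 3).
The studio must at least cover the workshop's forgone profit from cutting 4→3: 228 = 228.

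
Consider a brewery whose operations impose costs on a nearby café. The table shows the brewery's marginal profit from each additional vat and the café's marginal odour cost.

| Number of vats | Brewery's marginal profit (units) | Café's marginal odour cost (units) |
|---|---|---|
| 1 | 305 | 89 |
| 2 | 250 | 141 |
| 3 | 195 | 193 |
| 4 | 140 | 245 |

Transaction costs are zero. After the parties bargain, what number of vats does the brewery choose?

Bargaining reaches the level where marginal profit last exceeds marginal odour cost.
That holds through level 3 (195 ≥ 193) but not at 4 (140 < 245).

3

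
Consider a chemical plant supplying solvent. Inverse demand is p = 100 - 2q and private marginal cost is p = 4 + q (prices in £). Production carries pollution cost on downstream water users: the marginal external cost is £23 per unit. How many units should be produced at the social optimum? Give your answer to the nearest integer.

q* = 24

Social marginal cost = private MC + MEC = 27 + q.
Set SMC = demand: 27 + q = 100 - 2q → q* = 24.3333.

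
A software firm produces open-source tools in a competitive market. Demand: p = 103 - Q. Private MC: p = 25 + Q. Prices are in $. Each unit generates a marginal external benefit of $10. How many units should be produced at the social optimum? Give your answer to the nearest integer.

Social marginal cost = private MC − MEB = 15 + Q.
Set SMC = demand: 15 + Q = 103 - Q → Q* = 44.0000.

Q* = 44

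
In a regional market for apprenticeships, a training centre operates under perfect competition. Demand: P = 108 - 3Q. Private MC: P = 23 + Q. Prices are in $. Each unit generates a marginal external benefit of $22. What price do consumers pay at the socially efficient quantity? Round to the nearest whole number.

Social marginal cost = private MC − MEB = 1 + Q.
Set SMC = demand: 1 + Q = 108 - 3Q → Q* = 26.7500.
Consumer price on the demand curve at Q*: 108 − 3×26.7500 = 27.7500.

P = $28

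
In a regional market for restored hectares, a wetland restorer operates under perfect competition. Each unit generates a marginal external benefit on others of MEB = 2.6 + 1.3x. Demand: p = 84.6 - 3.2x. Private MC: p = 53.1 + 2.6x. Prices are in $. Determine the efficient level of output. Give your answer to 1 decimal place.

Social marginal cost = private MC − MEB = 50.5 + 1.3x.
Set SMC = demand: 50.5 + 1.3x = 84.6 - 3.2x → x* = 7.5778.

x* = 7.6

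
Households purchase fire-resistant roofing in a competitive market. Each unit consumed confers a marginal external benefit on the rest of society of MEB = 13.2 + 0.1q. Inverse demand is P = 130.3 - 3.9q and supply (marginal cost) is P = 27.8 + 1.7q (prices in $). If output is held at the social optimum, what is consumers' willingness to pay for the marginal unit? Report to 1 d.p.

P = $48.3

Social marginal benefit = demand + MEB = 143.5 - 3.8q.
Set SMB = MC: 143.5 - 3.8q = 27.8 + 1.7q → q* = 21.0364.
Consumer price on the demand curve at q*: 130.3 − 3.9×21.0364 = 48.2580.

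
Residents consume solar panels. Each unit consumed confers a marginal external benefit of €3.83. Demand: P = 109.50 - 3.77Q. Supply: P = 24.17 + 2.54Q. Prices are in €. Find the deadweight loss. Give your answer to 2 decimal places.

DWL = €1.16

Market equilibrium (private): 24.17 + 2.54Q = 109.50 - 3.77Q → Q_m = 13.5230.
Social marginal benefit = demand + MEB = 113.33 - 3.77Q.
Set SMB = MC: 113.33 - 3.77Q = 24.17 + 2.54Q → Q* = 14.1300.
The loss is the area between SMB and MC from Q* to Q_m; with linear curves that's a triangle of height MEB(Q_m).
DWL = ½ × 0.6070 × 3.8300 = 1.1624.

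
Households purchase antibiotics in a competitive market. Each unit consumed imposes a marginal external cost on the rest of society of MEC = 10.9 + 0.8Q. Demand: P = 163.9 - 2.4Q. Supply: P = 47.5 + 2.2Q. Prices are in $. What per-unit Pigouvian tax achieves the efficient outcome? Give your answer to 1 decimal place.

Social marginal benefit = demand − MEC = 153.0 - 3.2Q.
Set SMB = MC: 153.0 - 3.2Q = 47.5 + 2.2Q → Q* = 19.5370.
The Pigouvian tax equals MEC at Q*: 10.9 + 0.8×19.5370 = 26.5296.

tax = $26.5 per unit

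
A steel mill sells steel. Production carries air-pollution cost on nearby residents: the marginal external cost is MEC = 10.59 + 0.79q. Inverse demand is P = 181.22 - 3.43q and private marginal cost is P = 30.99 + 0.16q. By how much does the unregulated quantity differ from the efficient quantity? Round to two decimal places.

Market equilibrium (private): 30.99 + 0.16q = 181.22 - 3.43q → q_m = 41.8468.
Social marginal cost = private MC + MEC = 41.58 + 0.95q.
Set SMC = demand: 41.58 + 0.95q = 181.22 - 3.43q → q* = 31.8813.
Gap = |41.8468 − 31.8813| = 9.9655.

9.97 units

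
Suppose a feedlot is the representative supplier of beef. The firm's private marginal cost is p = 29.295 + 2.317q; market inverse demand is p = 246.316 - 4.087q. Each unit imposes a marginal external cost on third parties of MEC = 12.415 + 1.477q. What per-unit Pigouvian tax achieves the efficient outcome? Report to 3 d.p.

Social marginal cost = private MC + MEC = 41.710 + 3.794q.
Set SMC = demand: 41.710 + 3.794q = 246.316 - 4.087q → q* = 25.9619.
The Pigouvian tax equals MEC at q*: 12.415 + 1.477×25.9619 = 50.7607.

tax = 50.761 per unit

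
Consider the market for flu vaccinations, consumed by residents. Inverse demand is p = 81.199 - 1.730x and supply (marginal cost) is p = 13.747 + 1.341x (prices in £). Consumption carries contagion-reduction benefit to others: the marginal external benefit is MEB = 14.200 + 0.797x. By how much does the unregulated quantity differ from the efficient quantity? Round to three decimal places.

Market equilibrium (private): 13.747 + 1.341x = 81.199 - 1.730x → x_m = 21.9642.
Social marginal benefit = demand + MEB = 95.399 - 0.933x.
Set SMB = MC: 95.399 - 0.933x = 13.747 + 1.341x → x* = 35.9068.
Gap = |21.9642 − 35.9068| = 13.9426.

13.943 units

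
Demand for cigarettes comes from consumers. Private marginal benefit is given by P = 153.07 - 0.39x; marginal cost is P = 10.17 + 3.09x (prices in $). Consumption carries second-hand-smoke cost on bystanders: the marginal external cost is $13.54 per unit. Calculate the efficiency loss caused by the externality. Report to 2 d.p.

Market equilibrium (private): 10.17 + 3.09x = 153.07 - 0.39x → x_m = 41.0632.
Social marginal benefit = demand − MEC = 139.53 - 0.39x.
Set SMB = MC: 139.53 - 0.39x = 10.17 + 3.09x → x* = 37.1724.
The welfare-loss triangle has base |x_m − x*| and height MEC(x_m) (the vertical gap between SMB and MC is zero at x* and MEC at x_m).
DWL = ½ × 3.8908 × 13.5400 = 26.3407.

DWL = $26.34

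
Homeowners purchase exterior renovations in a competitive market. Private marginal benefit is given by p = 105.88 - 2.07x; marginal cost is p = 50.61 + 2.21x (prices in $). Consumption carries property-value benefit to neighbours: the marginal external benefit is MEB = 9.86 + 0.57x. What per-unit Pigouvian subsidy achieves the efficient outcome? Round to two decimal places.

Social marginal benefit = demand + MEB = 115.74 - 1.50x.
Set SMB = MC: 115.74 - 1.50x = 50.61 + 2.21x → x* = 17.5553.
The Pigouvian subsidy equals MEB at x*: 9.86 + 0.57×17.5553 = 19.8665.

subsidy = $19.87 per unit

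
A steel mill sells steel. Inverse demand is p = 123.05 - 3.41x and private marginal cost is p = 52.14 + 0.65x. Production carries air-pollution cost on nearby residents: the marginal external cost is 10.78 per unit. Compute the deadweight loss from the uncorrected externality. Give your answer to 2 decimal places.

Market equilibrium (private): 52.14 + 0.65x = 123.05 - 3.41x → x_m = 17.4655.
Social marginal cost = private MC + MEC = 62.92 + 0.65x.
Set SMC = demand: 62.92 + 0.65x = 123.05 - 3.41x → x* = 14.8103.
The loss is the area between SMC and demand from x* to x_m; with linear curves that's a triangle of height MEC(x_m).
DWL = ½ × 2.6552 × 10.7800 = 14.3115.

DWL = 14.31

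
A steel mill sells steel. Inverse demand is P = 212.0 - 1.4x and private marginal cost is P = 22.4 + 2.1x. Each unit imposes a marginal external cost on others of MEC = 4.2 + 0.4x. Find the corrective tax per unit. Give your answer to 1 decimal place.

tax = 23.2 per unit

Social marginal cost = private MC + MEC = 26.6 + 2.5x.
Set SMC = demand: 26.6 + 2.5x = 212.0 - 1.4x → x* = 47.5385.
The Pigouvian tax equals MEC at x*: 4.2 + 0.4×47.5385 = 23.2154.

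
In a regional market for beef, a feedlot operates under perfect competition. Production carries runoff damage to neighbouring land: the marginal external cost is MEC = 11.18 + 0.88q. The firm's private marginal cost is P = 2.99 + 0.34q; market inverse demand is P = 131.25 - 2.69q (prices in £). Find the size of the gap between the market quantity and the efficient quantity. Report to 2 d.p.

Market equilibrium (private): 2.99 + 0.34q = 131.25 - 2.69q → q_m = 42.3300.
Social marginal cost = private MC + MEC = 14.17 + 1.22q.
Set SMC = demand: 14.17 + 1.22q = 131.25 - 2.69q → q* = 29.9437.
Gap = |42.3300 − 29.9437| = 12.3863.

12.39 units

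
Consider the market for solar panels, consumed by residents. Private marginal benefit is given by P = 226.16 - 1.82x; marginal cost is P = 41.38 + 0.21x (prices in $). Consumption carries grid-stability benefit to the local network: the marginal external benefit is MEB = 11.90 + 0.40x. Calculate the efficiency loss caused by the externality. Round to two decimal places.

Market equilibrium (private): 41.38 + 0.21x = 226.16 - 1.82x → x_m = 91.0246.
Social marginal benefit = demand + MEB = 238.06 - 1.42x.
Set SMB = MC: 238.06 - 1.42x = 41.38 + 0.21x → x* = 120.6626.
Height of the DWL triangle at x_m is SMB(x_m) − MC(x_m) = MEB(x_m) = 48.3099.
DWL = ½ × 29.6380 × 48.3099 = 715.9044.

DWL = $715.90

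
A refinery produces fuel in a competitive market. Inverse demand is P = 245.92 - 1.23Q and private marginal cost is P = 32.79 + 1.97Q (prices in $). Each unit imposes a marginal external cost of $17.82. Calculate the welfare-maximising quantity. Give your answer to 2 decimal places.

Q* = 61.03

Social marginal cost = private MC + MEC = 50.61 + 1.97Q.
Set SMC = demand: 50.61 + 1.97Q = 245.92 - 1.23Q → Q* = 61.0344.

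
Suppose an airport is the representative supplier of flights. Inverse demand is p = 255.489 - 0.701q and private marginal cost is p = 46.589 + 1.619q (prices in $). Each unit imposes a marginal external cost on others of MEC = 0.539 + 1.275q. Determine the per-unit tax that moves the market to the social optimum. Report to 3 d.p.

tax = $74.436 per unit

Social marginal cost = private MC + MEC = 47.128 + 2.894q.
Set SMC = demand: 47.128 + 2.894q = 255.489 - 0.701q → q* = 57.9586.
The Pigouvian tax equals MEC at q*: 0.539 + 1.275×57.9586 = 74.4362.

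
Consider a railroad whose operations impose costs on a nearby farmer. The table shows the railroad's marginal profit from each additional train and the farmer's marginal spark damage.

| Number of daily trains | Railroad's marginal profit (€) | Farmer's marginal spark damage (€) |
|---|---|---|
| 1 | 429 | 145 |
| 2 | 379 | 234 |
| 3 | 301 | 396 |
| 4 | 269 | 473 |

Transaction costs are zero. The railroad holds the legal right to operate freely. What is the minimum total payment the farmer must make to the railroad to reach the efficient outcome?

€570

Left alone the railroad would choose level 4 (marginal profit stays positive).
Efficient level: k* = 2 (marginal profit ≥ marginal spark damage through 2).
The farmer must at least cover the railroad's forgone profit from cutting 4→2: 301 + 269 = 570.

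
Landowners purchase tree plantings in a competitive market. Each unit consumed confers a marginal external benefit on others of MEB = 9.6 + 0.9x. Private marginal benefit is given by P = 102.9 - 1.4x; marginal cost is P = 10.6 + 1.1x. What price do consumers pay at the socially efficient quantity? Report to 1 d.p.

Social marginal benefit = demand + MEB = 112.5 - 0.5x.
Set SMB = MC: 112.5 - 0.5x = 10.6 + 1.1x → x* = 63.6875.
Consumer price on the demand curve at x*: 102.9 − 1.4×63.6875 = 13.7375.

P = 13.7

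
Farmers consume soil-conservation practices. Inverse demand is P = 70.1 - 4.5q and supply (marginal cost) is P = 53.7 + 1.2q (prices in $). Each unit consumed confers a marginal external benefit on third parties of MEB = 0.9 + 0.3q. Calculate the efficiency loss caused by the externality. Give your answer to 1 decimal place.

Market equilibrium (private): 53.7 + 1.2q = 70.1 - 4.5q → q_m = 2.8772.
Social marginal benefit = demand + MEB = 71.0 - 4.2q.
Set SMB = MC: 71.0 - 4.2q = 53.7 + 1.2q → q* = 3.2037.
The welfare-loss triangle has base |q_m − q*| and height MEB(q_m) (the vertical gap between SMB and MC is zero at q* and MEB at q_m).
DWL = ½ × 0.3265 × 1.7632 = 0.2878.

DWL = $0.3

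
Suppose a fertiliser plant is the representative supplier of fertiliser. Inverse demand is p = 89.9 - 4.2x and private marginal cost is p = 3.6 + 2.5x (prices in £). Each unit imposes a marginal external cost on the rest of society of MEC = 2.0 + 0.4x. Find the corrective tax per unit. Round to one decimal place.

tax = £6.7 per unit

Social marginal cost = private MC + MEC = 5.6 + 2.9x.
Set SMC = demand: 5.6 + 2.9x = 89.9 - 4.2x → x* = 11.8732.
The Pigouvian tax equals MEC at x*: 2.0 + 0.4×11.8732 = 6.7493.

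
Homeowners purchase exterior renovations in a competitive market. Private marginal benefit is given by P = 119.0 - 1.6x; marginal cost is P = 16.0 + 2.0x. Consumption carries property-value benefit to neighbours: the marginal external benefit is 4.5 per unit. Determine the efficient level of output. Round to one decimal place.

Social marginal benefit = demand + MEB = 123.5 - 1.6x.
Set SMB = MC: 123.5 - 1.6x = 16.0 + 2.0x → x* = 29.8611.

x* = 29.9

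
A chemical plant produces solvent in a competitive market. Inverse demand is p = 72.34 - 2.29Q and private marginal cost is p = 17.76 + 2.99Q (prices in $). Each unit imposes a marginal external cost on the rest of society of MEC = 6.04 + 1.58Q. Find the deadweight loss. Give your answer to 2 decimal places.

Market equilibrium (private): 17.76 + 2.99Q = 72.34 - 2.29Q → Q_m = 10.3371.
Social marginal cost = private MC + MEC = 23.80 + 4.57Q.
Set SMC = demand: 23.80 + 4.57Q = 72.34 - 2.29Q → Q* = 7.0758.
The loss is the area between SMC and demand from Q* to Q_m; with linear curves that's a triangle of height MEC(Q_m).
DWL = ½ × 3.2613 × 22.3727 = 36.4820.

DWL = $36.48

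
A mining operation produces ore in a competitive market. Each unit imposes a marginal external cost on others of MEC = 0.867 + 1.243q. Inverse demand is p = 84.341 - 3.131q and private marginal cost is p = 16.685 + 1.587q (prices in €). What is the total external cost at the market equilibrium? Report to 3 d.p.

Market equilibrium (private): 16.685 + 1.587q = 84.341 - 3.131q → q_m = 14.3400.
Total external cost = ∫₀^{q_m} (0.867 + 1.243q) dq = 0.867×14.3400 + ½×1.243×14.3400² = 140.2353.

€140.235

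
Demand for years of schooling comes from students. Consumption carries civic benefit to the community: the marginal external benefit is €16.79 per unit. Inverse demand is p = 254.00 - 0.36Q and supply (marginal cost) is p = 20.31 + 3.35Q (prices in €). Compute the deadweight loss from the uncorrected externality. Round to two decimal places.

DWL = €37.99

Market equilibrium (private): 20.31 + 3.35Q = 254.00 - 0.36Q → Q_m = 62.9892.
Social marginal benefit = demand + MEB = 270.79 - 0.36Q.
Set SMB = MC: 270.79 - 0.36Q = 20.31 + 3.35Q → Q* = 67.5148.
The welfare-loss triangle has base |Q_m − Q*| and height MEB(Q_m) (the vertical gap between SMB and MC is zero at Q* and MEB at Q_m).
DWL = ½ × 4.5256 × 16.7900 = 37.9924.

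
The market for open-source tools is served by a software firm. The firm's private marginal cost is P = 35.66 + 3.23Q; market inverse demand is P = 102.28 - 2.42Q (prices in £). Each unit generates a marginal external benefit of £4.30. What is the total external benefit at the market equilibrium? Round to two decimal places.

£50.70

Market equilibrium (private): 35.66 + 3.23Q = 102.28 - 2.42Q → Q_m = 11.7912.
Total external benefit = MEB × Q_m = 4.30 × 11.7912 = 50.7022.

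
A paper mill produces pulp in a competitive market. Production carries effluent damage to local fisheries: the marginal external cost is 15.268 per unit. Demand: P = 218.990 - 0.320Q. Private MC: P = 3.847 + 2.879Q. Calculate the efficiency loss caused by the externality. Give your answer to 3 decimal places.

DWL = 36.435

Market equilibrium (private): 3.847 + 2.879Q = 218.990 - 0.320Q → Q_m = 67.2532.
Social marginal cost = private MC + MEC = 19.115 + 2.879Q.
Set SMC = demand: 19.115 + 2.879Q = 218.990 - 0.320Q → Q* = 62.4805.
The welfare-loss triangle has base |Q_m − Q*| and height MEC(Q_m) (the vertical gap between SMC and demand is zero at Q* and MEC at Q_m).
DWL = ½ × 4.7727 × 15.2680 = 36.4348.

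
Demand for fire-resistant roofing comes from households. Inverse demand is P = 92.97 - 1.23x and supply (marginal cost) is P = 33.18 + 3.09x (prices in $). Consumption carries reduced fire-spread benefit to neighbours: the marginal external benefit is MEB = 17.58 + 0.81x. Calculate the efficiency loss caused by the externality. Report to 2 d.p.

Market equilibrium (private): 33.18 + 3.09x = 92.97 - 1.23x → x_m = 13.8403.
Social marginal benefit = demand + MEB = 110.55 - 0.42x.
Set SMB = MC: 110.55 - 0.42x = 33.18 + 3.09x → x* = 22.0427.
Between x* and x_m the wedge SMB − MC runs linearly from 0 to MEB(x_m), so the loss is a triangle.
DWL = ½ × 8.2024 × 28.7906 = 118.0760.

DWL = $118.08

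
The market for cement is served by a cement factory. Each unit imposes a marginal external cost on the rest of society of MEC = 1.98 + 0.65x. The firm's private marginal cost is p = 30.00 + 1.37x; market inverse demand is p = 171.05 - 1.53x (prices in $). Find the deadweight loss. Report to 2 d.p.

DWL = $158.96

Market equilibrium (private): 30.00 + 1.37x = 171.05 - 1.53x → x_m = 48.6379.
Social marginal cost = private MC + MEC = 31.98 + 2.02x.
Set SMC = demand: 31.98 + 2.02x = 171.05 - 1.53x → x* = 39.1746.
Height of the DWL triangle at x_m is SMC(x_m) − demand(x_m) = MEC(x_m) = 33.5947.
DWL = ½ × 9.4633 × 33.5947 = 158.9584.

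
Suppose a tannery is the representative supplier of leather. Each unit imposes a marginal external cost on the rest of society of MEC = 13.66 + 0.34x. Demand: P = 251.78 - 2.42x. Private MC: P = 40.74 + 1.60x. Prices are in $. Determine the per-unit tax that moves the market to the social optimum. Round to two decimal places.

Social marginal cost = private MC + MEC = 54.40 + 1.94x.
Set SMC = demand: 54.40 + 1.94x = 251.78 - 2.42x → x* = 45.2706.
The Pigouvian tax equals MEC at x*: 13.66 + 0.34×45.2706 = 29.0520.

tax = $29.05 per unit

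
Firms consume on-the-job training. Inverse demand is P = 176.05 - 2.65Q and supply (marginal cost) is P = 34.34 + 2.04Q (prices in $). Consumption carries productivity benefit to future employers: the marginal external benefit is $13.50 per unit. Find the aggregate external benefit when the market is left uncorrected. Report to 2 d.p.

Market equilibrium (private): 34.34 + 2.04Q = 176.05 - 2.65Q → Q_m = 30.2154.
Total external benefit = MEB × Q_m = 13.50 × 30.2154 = 407.9079.

$407.91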